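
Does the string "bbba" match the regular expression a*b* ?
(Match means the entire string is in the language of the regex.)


|string| = 4; first = 'b'; last = 'a'

No, "bbba" does not match a*b*


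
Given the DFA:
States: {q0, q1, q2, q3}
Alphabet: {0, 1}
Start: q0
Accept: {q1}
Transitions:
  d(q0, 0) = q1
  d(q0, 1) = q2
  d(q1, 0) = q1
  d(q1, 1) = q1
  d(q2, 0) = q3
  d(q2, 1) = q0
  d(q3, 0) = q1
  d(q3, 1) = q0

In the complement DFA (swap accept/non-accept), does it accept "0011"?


Trace: q0 -> q1 -> q1 -> q1 -> q1
Final: q1
Original accept: {q1}
Complement: q1 is in original accept

No, complement rejects (original accepts)


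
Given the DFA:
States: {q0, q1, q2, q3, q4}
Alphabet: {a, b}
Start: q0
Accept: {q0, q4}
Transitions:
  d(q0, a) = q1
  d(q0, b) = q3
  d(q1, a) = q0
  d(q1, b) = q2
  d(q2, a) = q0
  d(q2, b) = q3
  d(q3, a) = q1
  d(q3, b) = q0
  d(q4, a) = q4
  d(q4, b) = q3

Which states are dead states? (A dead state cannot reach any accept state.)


Forward reachability from each state:
  q0 -> reaches accept state q0 (live)
  q1 -> reaches accept state q0 (live)
  q2 -> reaches accept state q0 (live)
  q3 -> reaches accept state q0 (live)
  q4 -> reaches accept state q0 (live)

None (all states can reach an accept state)


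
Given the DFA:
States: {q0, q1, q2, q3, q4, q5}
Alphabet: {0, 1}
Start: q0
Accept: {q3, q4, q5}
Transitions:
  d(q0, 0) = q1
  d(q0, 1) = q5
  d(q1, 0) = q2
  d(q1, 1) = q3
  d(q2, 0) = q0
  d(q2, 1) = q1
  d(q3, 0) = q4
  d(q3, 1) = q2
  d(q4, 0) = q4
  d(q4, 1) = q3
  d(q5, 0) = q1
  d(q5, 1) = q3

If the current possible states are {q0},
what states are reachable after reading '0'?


Apply transition on '0' from each current state:
  d(q0, 0) = q1

{q1}


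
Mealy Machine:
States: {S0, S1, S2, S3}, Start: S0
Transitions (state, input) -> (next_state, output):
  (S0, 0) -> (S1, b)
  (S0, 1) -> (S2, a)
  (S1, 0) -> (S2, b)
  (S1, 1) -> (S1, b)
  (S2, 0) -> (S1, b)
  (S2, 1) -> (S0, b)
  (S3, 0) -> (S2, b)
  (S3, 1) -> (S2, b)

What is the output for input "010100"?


Step-by-step:
  (S0, 0) -> (S1, b)
  (S1, 1) -> (S1, b)
  (S1, 0) -> (S2, b)
  (S2, 1) -> (S0, b)
  (S0, 0) -> (S1, b)
  (S1, 0) -> (S2, b)

"bbbbbb"


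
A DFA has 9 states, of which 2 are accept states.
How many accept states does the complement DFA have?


Complement swaps accept and non-accept states.
9 - 2 = 7

7


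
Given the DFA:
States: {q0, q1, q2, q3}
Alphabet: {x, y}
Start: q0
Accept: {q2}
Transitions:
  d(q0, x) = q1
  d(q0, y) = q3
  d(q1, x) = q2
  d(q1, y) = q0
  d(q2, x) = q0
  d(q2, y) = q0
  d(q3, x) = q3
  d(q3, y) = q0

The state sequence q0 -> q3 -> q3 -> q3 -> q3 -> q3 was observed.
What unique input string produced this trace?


Trace back each transition to find the symbol:
  q0 --[y]--> q3
  q3 --[x]--> q3
  q3 --[x]--> q3
  q3 --[x]--> q3
  q3 --[x]--> q3

"yxxxx"


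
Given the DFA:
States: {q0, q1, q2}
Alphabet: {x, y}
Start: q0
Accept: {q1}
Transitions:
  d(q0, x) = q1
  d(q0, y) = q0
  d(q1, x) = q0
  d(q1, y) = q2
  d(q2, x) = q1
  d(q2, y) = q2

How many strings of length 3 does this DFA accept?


Enumerating all length-3 strings:
  "xxx" -> q1 [accept]
  "xxy" -> q0 [reject]
  "xyx" -> q1 [accept]
  "xyy" -> q2 [reject]
  "yxx" -> q0 [reject]
  "yxy" -> q2 [reject]
  "yyx" -> q1 [accept]
  "yyy" -> q0 [reject]

3 out of 8


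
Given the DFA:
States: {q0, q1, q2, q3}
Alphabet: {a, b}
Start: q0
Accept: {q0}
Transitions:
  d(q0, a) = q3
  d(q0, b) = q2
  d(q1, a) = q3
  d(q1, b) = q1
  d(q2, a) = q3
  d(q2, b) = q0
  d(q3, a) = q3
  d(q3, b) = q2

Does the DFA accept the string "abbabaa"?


Trace: q0 -> q3 -> q2 -> q0 -> q3 -> q2 -> q3 -> q3
Final state: q3
Accept states: {q0}

No, rejected (final state q3 is not an accept state)


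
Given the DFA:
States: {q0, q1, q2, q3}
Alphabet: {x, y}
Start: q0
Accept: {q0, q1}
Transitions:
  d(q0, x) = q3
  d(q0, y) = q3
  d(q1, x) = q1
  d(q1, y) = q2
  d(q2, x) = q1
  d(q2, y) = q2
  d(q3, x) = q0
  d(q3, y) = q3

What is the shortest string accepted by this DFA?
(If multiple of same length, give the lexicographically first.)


BFS by string length (lex-first path to each state shown):
  len 0: q0<-""
Found accept state at length 0.

"" (empty string)


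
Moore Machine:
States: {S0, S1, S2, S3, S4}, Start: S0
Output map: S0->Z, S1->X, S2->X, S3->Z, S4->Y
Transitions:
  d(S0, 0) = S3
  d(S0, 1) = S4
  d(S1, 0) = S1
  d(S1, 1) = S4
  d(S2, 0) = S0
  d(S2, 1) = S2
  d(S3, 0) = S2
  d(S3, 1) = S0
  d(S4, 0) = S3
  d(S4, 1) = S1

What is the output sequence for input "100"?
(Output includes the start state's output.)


Start: S0 (output Z)
  --1--> S4 (output Y)
  --0--> S3 (output Z)
  --0--> S2 (output X)

"ZYZX"


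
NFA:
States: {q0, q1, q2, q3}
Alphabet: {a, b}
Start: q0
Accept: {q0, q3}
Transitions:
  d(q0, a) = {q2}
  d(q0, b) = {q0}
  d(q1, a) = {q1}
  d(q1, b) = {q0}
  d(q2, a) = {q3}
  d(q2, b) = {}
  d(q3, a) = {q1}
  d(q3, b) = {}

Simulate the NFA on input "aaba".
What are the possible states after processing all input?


Start: {q0}
  --a--> {q2}
  --a--> {q3}
  --b--> {}
  --a--> {}

{} (empty set, no valid transitions)


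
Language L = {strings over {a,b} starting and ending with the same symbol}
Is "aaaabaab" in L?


first = 'a', last = 'b'

No, "aaaabaab" is not in L


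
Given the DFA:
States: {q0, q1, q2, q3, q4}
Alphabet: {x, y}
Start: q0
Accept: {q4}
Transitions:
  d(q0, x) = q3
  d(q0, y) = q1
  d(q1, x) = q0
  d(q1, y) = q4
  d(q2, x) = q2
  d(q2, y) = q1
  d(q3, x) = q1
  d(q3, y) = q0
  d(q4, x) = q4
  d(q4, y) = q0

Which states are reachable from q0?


BFS from q0:
  layer 0: {q0}
  layer 1: {q1, q3}
  layer 2: {q4}

{q0, q1, q3, q4}


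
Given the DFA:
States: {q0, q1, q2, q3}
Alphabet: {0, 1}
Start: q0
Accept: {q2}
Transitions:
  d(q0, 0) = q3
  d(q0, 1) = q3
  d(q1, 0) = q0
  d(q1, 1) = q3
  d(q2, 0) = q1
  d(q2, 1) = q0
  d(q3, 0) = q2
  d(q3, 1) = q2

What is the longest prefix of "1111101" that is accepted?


Run the DFA, marking each prefix where the state is accepting:
  "" -> q0 [reject]
  "1" -> q3 [reject]
  "11" -> q2 [accept]
  "111" -> q0 [reject]
  "1111" -> q3 [reject]
  "11111" -> q2 [accept]
  "111110" -> q1 [reject]
  "1111101" -> q3 [reject]

"11111"


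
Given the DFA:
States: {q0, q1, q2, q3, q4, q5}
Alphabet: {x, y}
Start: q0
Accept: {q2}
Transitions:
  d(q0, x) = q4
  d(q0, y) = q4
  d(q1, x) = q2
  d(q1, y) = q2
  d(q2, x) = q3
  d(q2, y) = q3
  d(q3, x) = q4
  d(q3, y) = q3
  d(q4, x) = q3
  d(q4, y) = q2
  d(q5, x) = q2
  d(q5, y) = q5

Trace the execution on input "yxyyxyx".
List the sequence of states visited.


Input: yxyyxyx
d(q0, y) = q4
d(q4, x) = q3
d(q3, y) = q3
d(q3, y) = q3
d(q3, x) = q4
d(q4, y) = q2
d(q2, x) = q3


q0 -> q4 -> q3 -> q3 -> q3 -> q4 -> q2 -> q3


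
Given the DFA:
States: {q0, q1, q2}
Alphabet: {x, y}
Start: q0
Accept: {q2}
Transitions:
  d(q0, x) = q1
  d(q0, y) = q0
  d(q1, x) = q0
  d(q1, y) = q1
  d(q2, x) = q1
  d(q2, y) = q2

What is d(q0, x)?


Looking up transition d(q0, x)

q1


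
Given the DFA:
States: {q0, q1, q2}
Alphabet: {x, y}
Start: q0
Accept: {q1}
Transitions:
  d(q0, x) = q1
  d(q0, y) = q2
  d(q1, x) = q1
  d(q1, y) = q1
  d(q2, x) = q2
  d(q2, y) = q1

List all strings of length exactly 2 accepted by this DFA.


All strings of length 2: 4 total
Accepted: 3

"xx", "xy", "yy"


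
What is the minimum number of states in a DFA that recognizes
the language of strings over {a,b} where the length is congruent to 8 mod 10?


States track (length) mod 10.
Need 10 states: one per remainder 0..9; accept = remainder 8.

10


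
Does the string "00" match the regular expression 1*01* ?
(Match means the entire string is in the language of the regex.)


|string| = 2; first = '0'; last = '0'

No, "00" does not match 1*01*


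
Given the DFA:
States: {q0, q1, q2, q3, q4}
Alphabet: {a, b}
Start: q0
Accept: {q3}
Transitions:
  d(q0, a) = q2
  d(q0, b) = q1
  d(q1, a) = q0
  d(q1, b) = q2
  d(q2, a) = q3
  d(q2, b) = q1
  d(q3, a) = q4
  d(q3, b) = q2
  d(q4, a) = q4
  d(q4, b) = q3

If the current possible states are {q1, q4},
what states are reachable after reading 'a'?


Apply transition on 'a' from each current state:
  d(q1, a) = q0
  d(q4, a) = q4

{q0, q4}


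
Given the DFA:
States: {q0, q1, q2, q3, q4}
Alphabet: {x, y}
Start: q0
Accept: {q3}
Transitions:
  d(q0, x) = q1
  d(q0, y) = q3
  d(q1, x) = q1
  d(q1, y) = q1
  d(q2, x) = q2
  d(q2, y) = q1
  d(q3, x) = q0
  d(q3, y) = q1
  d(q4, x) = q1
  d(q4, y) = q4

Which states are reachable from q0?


BFS from q0:
  layer 0: {q0}
  layer 1: {q1, q3}

{q0, q1, q3}


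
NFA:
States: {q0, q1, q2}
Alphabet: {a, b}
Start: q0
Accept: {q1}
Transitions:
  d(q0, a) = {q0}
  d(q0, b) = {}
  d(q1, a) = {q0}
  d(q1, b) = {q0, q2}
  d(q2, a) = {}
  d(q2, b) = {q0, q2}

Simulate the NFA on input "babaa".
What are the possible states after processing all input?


Start: {q0}
  --b--> {}
  --a--> {}
  --b--> {}
  --a--> {}
  --a--> {}

{} (empty set, no valid transitions)


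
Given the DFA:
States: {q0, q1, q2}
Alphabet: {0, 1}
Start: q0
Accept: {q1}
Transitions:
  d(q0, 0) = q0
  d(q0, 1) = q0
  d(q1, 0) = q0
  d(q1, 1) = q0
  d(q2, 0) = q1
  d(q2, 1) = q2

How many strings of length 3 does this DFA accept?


Enumerating all length-3 strings:
  "000" -> q0 [reject]
  "001" -> q0 [reject]
  "010" -> q0 [reject]
  "011" -> q0 [reject]
  "100" -> q0 [reject]
  "101" -> q0 [reject]
  "110" -> q0 [reject]
  "111" -> q0 [reject]

0 out of 8


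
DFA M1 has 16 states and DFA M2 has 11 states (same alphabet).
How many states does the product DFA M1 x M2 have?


Product construction pairs every M1 state with every M2 state.
16 * 11 = 176

176


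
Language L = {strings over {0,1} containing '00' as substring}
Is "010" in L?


'00' does not occur

No, "010" is not in L


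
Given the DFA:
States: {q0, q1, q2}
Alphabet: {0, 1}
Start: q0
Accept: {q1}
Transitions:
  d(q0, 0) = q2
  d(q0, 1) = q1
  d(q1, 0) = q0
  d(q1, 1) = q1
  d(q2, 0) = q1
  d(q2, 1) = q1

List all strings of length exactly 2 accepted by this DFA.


All strings of length 2: 4 total
Accepted: 3

"00", "01", "11"


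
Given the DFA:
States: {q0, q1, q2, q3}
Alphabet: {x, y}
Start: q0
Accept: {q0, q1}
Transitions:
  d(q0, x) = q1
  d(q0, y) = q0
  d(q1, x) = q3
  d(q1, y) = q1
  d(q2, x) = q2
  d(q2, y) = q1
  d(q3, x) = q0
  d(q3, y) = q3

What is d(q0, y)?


Looking up transition d(q0, y)

q0


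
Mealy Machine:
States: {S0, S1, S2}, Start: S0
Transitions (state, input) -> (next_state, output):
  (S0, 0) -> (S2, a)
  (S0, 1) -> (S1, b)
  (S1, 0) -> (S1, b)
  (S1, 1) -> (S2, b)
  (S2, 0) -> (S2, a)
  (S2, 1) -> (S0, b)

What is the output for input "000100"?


Step-by-step:
  (S0, 0) -> (S2, a)
  (S2, 0) -> (S2, a)
  (S2, 0) -> (S2, a)
  (S2, 1) -> (S0, b)
  (S0, 0) -> (S2, a)
  (S2, 0) -> (S2, a)

"aaabaa"


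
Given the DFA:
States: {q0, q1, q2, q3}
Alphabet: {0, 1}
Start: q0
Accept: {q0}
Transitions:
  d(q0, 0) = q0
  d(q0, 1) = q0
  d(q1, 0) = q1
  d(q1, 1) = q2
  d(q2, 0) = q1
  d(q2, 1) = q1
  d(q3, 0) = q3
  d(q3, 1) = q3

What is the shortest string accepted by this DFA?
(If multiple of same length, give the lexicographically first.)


BFS by string length (lex-first path to each state shown):
  len 0: q0<-""
Found accept state at length 0.

"" (empty string)


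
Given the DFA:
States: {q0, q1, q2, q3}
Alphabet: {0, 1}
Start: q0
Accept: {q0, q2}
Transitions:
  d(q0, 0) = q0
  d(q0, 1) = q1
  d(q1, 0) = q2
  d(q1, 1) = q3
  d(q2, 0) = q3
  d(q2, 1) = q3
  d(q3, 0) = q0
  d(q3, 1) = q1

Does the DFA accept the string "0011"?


Trace: q0 -> q0 -> q0 -> q1 -> q3
Final state: q3
Accept states: {q0, q2}

No, rejected (final state q3 is not an accept state)


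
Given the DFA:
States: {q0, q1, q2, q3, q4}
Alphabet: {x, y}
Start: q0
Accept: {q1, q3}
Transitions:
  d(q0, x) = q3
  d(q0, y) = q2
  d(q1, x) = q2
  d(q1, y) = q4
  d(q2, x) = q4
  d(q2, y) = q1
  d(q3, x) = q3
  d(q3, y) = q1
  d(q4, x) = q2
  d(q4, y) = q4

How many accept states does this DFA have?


Accept states listed: {q1, q3}
Counting: q1(1) q3(2)

2


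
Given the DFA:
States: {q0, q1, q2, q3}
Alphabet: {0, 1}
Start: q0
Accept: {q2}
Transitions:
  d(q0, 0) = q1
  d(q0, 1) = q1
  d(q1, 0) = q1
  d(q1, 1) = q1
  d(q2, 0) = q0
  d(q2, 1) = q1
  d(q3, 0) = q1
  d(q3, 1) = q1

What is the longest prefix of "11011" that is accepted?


Run the DFA, marking each prefix where the state is accepting:
  "" -> q0 [reject]
  "1" -> q1 [reject]
  "11" -> q1 [reject]
  "110" -> q1 [reject]
  "1101" -> q1 [reject]
  "11011" -> q1 [reject]

No prefix is accepted


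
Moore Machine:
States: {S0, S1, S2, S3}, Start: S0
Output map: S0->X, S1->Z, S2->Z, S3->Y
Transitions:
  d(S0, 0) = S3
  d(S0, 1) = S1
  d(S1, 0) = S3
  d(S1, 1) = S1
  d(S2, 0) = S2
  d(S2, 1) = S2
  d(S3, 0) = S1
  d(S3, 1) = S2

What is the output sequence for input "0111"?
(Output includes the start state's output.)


Start: S0 (output X)
  --0--> S3 (output Y)
  --1--> S2 (output Z)
  --1--> S2 (output Z)
  --1--> S2 (output Z)

"XYZZZ"


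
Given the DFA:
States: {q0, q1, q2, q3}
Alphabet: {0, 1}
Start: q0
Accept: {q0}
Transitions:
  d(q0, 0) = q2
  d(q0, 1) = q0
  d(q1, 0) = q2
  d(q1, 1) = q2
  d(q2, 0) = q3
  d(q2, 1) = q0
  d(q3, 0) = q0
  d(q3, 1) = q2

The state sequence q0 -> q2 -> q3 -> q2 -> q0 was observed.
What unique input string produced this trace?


Trace back each transition to find the symbol:
  q0 --[0]--> q2
  q2 --[0]--> q3
  q3 --[1]--> q2
  q2 --[1]--> q0

"0011"


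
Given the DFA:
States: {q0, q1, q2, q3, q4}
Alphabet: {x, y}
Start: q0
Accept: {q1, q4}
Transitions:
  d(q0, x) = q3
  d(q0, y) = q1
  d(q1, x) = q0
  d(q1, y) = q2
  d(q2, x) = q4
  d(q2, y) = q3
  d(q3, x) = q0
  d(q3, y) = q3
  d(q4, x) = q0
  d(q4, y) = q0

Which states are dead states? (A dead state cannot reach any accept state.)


Forward reachability from each state:
  q0 -> reaches accept state q1 (live)
  q1 -> reaches accept state q1 (live)
  q2 -> reaches accept state q1 (live)
  q3 -> reaches accept state q1 (live)
  q4 -> reaches accept state q1 (live)

None (all states can reach an accept state)


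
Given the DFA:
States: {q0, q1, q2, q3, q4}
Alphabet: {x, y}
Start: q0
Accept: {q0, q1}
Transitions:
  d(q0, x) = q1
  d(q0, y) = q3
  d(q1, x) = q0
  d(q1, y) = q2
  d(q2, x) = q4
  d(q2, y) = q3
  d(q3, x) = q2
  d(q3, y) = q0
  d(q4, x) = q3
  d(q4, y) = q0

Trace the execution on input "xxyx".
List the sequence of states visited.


Input: xxyx
d(q0, x) = q1
d(q1, x) = q0
d(q0, y) = q3
d(q3, x) = q2


q0 -> q1 -> q0 -> q3 -> q2


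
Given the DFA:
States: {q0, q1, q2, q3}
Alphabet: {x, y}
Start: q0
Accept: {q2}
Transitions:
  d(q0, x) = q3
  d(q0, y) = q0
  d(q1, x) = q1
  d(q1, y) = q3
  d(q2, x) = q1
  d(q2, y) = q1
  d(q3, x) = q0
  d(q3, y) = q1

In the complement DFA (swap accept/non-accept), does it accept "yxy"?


Trace: q0 -> q0 -> q3 -> q1
Final: q1
Original accept: {q2}
Complement: q1 is not in original accept

Yes, complement accepts (original rejects)


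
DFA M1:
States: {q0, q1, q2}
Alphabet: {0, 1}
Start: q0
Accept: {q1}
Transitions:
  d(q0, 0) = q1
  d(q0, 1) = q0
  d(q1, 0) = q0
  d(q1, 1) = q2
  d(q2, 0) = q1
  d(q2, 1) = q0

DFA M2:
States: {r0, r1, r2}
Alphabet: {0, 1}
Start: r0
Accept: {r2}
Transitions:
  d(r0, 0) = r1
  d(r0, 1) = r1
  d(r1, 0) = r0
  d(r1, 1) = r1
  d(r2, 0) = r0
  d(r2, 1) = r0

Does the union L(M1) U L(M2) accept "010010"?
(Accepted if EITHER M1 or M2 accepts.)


M1: final=q1 accepted=True
M2: final=r0 accepted=False

Yes, union accepts


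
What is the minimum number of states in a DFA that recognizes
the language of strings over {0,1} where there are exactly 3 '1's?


States: count = 0, 1, ..., 3 (that's 4 states), plus a dead state for count > 3.
Total: 4 + 1 = 5. Accept = count-3 state.

5


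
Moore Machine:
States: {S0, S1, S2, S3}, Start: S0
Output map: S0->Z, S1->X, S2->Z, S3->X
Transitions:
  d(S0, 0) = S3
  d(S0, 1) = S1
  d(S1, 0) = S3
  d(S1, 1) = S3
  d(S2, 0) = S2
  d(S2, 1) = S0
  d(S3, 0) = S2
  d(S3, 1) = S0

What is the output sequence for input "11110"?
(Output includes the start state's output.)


Start: S0 (output Z)
  --1--> S1 (output X)
  --1--> S3 (output X)
  --1--> S0 (output Z)
  --1--> S1 (output X)
  --0--> S3 (output X)

"ZXXZXX"


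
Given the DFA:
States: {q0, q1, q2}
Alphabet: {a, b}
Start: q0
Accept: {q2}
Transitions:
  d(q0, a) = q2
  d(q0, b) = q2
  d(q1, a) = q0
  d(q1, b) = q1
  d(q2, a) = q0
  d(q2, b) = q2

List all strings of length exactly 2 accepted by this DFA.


All strings of length 2: 4 total
Accepted: 2

"ab", "bb"


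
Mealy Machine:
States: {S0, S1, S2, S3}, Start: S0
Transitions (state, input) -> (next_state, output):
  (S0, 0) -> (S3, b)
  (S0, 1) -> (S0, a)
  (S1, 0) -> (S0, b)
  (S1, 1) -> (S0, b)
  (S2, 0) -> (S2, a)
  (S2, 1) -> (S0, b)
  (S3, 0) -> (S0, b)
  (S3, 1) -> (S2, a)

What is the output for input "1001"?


Step-by-step:
  (S0, 1) -> (S0, a)
  (S0, 0) -> (S3, b)
  (S3, 0) -> (S0, b)
  (S0, 1) -> (S0, a)

"abba"


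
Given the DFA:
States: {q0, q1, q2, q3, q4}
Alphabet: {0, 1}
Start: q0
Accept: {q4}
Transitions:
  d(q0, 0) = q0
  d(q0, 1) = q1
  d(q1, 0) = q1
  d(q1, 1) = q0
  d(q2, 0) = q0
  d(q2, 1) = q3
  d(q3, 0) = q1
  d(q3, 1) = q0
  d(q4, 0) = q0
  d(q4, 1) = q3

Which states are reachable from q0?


BFS from q0:
  layer 0: {q0}
  layer 1: {q1}

{q0, q1}


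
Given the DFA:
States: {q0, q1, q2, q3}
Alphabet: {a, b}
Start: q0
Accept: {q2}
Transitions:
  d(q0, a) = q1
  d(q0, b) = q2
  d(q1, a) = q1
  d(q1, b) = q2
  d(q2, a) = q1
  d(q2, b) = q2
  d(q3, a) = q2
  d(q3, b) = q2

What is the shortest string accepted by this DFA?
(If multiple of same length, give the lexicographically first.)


BFS by string length (lex-first path to each state shown):
  len 0: q0<-""
  len 1: q1<-"a", q2<-"b"
Found accept state at length 1.

"b"


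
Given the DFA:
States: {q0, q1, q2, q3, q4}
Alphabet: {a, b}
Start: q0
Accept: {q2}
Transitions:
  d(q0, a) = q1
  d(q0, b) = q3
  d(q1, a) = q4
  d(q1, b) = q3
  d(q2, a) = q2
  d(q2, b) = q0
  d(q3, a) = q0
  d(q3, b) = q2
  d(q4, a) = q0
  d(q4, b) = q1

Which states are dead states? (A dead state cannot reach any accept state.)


Forward reachability from each state:
  q0 -> reaches accept state q2 (live)
  q1 -> reaches accept state q2 (live)
  q2 -> reaches accept state q2 (live)
  q3 -> reaches accept state q2 (live)
  q4 -> reaches accept state q2 (live)

None (all states can reach an accept state)


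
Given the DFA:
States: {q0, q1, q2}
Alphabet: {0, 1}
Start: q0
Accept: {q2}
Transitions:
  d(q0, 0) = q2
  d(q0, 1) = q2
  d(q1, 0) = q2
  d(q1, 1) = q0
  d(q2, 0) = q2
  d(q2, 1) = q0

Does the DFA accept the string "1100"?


Trace: q0 -> q2 -> q0 -> q2 -> q2
Final state: q2
Accept states: {q2}

Yes, accepted (final state q2 is an accept state)


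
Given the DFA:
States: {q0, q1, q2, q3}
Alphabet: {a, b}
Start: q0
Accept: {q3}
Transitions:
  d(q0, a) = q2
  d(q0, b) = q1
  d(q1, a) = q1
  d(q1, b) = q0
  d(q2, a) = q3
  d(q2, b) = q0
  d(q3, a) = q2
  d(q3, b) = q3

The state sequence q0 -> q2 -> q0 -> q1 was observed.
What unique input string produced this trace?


Trace back each transition to find the symbol:
  q0 --[a]--> q2
  q2 --[b]--> q0
  q0 --[b]--> q1

"abb"


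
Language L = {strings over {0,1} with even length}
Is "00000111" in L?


length = 8; 8 mod 2 = 0

Yes, "00000111" is in L


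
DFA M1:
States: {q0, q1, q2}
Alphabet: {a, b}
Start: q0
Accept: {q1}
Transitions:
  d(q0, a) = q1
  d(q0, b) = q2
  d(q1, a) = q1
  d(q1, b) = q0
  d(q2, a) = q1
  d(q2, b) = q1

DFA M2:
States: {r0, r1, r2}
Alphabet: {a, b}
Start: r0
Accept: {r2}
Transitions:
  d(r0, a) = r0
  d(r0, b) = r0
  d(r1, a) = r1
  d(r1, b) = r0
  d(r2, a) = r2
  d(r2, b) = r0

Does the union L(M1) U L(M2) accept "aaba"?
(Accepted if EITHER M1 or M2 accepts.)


M1: final=q1 accepted=True
M2: final=r0 accepted=False

Yes, union accepts


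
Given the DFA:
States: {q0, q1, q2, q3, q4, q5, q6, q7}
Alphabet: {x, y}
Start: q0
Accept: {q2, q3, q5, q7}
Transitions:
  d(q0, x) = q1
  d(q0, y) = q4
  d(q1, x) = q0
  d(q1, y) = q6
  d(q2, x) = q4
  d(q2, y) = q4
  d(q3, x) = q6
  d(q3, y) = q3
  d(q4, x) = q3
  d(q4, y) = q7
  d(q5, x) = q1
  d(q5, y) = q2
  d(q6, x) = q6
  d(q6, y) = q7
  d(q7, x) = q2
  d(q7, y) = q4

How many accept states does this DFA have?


Accept states listed: {q2, q3, q5, q7}
Counting: q2(1) q3(2) q5(3) q7(4)

4


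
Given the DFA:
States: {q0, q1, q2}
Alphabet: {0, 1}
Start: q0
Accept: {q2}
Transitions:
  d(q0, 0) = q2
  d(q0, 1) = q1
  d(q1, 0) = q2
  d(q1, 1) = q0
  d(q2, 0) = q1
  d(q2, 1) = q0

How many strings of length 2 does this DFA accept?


Enumerating all length-2 strings:
  "00" -> q1 [reject]
  "01" -> q0 [reject]
  "10" -> q2 [accept]
  "11" -> q0 [reject]

1 out of 4


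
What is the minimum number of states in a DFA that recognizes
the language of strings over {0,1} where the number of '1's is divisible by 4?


States track (count of '1') mod 4.
Need 4 states: one per remainder 0..3; accept = remainder 0.

4


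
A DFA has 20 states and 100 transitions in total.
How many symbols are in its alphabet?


Each state has exactly one transition per symbol.
|alphabet| = transitions / states = 100 / 20 = 5

5


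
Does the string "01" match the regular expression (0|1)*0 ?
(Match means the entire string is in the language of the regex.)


|string| = 2; first = '0'; last = '1'

No, "01" does not match (0|1)*0


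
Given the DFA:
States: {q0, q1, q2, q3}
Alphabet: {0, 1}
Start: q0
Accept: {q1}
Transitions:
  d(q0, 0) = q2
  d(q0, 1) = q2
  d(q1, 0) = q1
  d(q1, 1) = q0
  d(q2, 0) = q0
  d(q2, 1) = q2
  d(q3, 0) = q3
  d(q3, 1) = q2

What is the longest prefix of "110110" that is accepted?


Run the DFA, marking each prefix where the state is accepting:
  "" -> q0 [reject]
  "1" -> q2 [reject]
  "11" -> q2 [reject]
  "110" -> q0 [reject]
  "1101" -> q2 [reject]
  "11011" -> q2 [reject]
  "110110" -> q0 [reject]

No prefix is accepted


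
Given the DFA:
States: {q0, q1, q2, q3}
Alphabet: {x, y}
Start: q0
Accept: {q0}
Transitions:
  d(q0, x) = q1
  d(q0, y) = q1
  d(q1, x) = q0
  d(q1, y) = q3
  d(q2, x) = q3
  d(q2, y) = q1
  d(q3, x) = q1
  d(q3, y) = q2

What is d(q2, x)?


Looking up transition d(q2, x)

q3


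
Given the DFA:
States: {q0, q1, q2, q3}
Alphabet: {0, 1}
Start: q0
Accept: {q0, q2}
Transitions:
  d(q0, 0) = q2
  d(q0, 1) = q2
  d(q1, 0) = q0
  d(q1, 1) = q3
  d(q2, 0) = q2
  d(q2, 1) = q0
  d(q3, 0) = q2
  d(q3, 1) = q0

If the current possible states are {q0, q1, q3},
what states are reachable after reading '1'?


Apply transition on '1' from each current state:
  d(q0, 1) = q2
  d(q1, 1) = q3
  d(q3, 1) = q0

{q0, q2, q3}


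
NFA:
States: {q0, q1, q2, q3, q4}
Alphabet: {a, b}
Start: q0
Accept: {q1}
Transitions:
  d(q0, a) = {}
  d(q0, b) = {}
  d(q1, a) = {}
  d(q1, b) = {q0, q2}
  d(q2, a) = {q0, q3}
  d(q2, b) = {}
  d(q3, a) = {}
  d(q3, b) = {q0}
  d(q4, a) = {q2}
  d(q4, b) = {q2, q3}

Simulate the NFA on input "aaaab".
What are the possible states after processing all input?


Start: {q0}
  --a--> {}
  --a--> {}
  --a--> {}
  --a--> {}
  --b--> {}

{} (empty set, no valid transitions)


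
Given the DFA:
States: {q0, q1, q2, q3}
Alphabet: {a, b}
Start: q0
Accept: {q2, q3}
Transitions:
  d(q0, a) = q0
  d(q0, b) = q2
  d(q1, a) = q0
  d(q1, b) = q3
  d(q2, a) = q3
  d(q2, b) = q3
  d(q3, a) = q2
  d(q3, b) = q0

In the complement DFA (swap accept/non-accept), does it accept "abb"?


Trace: q0 -> q0 -> q2 -> q3
Final: q3
Original accept: {q2, q3}
Complement: q3 is in original accept

No, complement rejects (original accepts)


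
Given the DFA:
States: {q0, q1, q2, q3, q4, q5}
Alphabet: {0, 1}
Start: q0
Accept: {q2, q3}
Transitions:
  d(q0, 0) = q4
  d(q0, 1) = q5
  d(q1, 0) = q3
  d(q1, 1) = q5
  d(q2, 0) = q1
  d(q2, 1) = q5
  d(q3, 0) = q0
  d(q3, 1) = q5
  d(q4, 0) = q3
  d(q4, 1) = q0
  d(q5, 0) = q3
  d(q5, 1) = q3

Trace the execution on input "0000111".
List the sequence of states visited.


Input: 0000111
d(q0, 0) = q4
d(q4, 0) = q3
d(q3, 0) = q0
d(q0, 0) = q4
d(q4, 1) = q0
d(q0, 1) = q5
d(q5, 1) = q3


q0 -> q4 -> q3 -> q0 -> q4 -> q0 -> q5 -> q3


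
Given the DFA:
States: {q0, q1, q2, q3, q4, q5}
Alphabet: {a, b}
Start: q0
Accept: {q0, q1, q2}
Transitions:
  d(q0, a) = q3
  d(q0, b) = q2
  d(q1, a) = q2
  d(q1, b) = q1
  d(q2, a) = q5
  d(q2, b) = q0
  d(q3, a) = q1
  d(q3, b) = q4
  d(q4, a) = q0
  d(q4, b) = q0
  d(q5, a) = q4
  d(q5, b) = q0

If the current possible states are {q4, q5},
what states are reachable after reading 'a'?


Apply transition on 'a' from each current state:
  d(q4, a) = q0
  d(q5, a) = q4

{q0, q4}


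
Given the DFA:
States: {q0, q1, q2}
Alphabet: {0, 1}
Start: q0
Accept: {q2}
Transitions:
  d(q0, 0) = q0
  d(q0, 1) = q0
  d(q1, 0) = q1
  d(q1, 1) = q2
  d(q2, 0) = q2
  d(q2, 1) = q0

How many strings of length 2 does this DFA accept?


Enumerating all length-2 strings:
  "00" -> q0 [reject]
  "01" -> q0 [reject]
  "10" -> q0 [reject]
  "11" -> q0 [reject]

0 out of 4


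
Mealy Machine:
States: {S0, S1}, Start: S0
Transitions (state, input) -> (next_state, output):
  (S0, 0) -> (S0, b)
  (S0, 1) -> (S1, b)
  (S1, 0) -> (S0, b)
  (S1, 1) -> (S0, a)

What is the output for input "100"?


Step-by-step:
  (S0, 1) -> (S1, b)
  (S1, 0) -> (S0, b)
  (S0, 0) -> (S0, b)

"bbb"


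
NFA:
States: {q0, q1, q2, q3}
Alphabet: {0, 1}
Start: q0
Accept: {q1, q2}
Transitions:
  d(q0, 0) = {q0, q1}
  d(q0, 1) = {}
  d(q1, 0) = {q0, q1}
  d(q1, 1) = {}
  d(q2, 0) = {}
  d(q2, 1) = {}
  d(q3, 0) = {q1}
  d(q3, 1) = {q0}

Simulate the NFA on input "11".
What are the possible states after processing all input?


Start: {q0}
  --1--> {}
  --1--> {}

{} (empty set, no valid transitions)


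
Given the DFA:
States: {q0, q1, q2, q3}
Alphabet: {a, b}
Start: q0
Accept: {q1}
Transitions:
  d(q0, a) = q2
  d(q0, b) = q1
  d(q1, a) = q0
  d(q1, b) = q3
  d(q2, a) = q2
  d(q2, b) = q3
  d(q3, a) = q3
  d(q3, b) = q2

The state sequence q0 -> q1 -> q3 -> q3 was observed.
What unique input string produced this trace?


Trace back each transition to find the symbol:
  q0 --[b]--> q1
  q1 --[b]--> q3
  q3 --[a]--> q3

"bba"


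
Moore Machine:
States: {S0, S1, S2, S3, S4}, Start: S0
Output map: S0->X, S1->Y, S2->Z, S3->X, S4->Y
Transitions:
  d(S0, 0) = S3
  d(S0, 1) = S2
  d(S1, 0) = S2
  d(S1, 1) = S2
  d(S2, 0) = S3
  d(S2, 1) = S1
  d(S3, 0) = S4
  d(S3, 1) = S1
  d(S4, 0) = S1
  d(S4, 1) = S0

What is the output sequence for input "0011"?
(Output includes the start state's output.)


Start: S0 (output X)
  --0--> S3 (output X)
  --0--> S4 (output Y)
  --1--> S0 (output X)
  --1--> S2 (output Z)

"XXYXZ"


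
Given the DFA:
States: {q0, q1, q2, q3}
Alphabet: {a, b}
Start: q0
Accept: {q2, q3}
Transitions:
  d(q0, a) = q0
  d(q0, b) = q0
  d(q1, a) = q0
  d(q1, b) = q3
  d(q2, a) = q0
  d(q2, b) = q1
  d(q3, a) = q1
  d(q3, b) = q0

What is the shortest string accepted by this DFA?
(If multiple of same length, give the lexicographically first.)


BFS by string length (lex-first path to each state shown):
  len 0: q0<-""
  len 1: q0<-"a"
  len 2: q0<-"aa"
  len 3: q0<-"aaa"
  len 4: q0<-"aaaa"
  len 5: q0<-"aaaaa"
  len 6: q0<-"aaaaaa"
  len 7: q0<-"aaaaaaa"
  len 8: q0<-"aaaaaaaa"

No string accepted (empty language)


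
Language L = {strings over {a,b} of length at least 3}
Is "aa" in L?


length = 2

No, "aa" is not in L


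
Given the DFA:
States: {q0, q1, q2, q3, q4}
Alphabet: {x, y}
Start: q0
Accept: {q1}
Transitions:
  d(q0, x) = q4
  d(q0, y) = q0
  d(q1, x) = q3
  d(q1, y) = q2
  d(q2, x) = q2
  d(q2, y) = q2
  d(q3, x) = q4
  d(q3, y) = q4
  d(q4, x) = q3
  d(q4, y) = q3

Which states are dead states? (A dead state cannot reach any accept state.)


Forward reachability from each state:
  q0 -> reaches {q0, q3, q4}, no accept state (dead)
  q1 -> reaches accept state q1 (live)
  q2 -> reaches {q2}, no accept state (dead)
  q3 -> reaches {q3, q4}, no accept state (dead)
  q4 -> reaches {q3, q4}, no accept state (dead)

{q0, q2, q3, q4}


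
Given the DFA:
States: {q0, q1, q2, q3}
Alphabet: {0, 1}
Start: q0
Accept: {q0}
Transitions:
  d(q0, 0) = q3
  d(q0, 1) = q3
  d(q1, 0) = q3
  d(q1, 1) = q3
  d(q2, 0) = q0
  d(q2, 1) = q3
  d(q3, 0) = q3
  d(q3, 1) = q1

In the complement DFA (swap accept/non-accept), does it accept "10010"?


Trace: q0 -> q3 -> q3 -> q3 -> q1 -> q3
Final: q3
Original accept: {q0}
Complement: q3 is not in original accept

Yes, complement accepts (original rejects)


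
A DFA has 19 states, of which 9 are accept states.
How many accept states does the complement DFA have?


Complement swaps accept and non-accept states.
19 - 9 = 10

10


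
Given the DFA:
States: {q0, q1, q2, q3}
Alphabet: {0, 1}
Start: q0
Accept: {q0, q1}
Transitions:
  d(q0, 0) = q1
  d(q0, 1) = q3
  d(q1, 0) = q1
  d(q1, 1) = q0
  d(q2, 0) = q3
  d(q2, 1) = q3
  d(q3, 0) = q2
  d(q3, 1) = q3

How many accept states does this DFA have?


Accept states listed: {q0, q1}
Counting: q0(1) q1(2)

2


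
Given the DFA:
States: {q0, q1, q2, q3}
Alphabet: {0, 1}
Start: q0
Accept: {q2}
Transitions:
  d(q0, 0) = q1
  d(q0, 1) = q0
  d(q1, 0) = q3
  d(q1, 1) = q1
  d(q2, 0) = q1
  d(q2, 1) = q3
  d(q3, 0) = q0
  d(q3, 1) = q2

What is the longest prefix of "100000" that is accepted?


Run the DFA, marking each prefix where the state is accepting:
  "" -> q0 [reject]
  "1" -> q0 [reject]
  "10" -> q1 [reject]
  "100" -> q3 [reject]
  "1000" -> q0 [reject]
  "10000" -> q1 [reject]
  "100000" -> q3 [reject]

No prefix is accepted


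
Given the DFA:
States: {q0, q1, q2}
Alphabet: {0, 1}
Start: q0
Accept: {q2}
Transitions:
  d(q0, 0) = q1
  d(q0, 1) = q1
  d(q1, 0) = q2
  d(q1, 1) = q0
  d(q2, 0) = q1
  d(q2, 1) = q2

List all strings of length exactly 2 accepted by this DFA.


All strings of length 2: 4 total
Accepted: 2

"00", "10"


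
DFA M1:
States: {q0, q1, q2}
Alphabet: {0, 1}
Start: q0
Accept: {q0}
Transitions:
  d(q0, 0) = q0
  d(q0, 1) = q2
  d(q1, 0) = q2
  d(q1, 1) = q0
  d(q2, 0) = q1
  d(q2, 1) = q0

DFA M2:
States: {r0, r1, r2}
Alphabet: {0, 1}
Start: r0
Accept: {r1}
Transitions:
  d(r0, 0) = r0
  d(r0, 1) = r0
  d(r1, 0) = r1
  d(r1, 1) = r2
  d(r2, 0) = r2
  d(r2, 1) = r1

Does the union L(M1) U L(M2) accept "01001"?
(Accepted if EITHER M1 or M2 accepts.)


M1: final=q0 accepted=True
M2: final=r0 accepted=False

Yes, union accepts


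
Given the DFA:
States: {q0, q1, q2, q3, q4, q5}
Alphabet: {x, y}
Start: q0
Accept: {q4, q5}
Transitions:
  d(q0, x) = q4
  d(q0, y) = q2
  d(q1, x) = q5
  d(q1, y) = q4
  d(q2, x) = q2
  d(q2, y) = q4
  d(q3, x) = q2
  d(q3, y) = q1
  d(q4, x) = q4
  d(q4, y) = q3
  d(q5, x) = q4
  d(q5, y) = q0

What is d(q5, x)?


Looking up transition d(q5, x)

q4


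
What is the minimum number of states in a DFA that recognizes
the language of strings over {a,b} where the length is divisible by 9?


States track (length) mod 9.
Need 9 states: one per remainder 0..8; accept = remainder 0.

9


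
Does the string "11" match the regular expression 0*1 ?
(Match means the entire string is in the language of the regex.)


|string| = 2; first = '1'; last = '1'

No, "11" does not match 0*1


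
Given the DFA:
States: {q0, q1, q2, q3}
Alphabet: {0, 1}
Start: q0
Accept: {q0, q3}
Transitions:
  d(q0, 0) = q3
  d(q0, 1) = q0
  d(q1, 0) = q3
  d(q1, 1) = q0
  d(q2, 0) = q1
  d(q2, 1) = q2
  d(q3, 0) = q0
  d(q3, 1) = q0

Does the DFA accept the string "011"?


Trace: q0 -> q3 -> q0 -> q0
Final state: q0
Accept states: {q0, q3}

Yes, accepted (final state q0 is an accept state)


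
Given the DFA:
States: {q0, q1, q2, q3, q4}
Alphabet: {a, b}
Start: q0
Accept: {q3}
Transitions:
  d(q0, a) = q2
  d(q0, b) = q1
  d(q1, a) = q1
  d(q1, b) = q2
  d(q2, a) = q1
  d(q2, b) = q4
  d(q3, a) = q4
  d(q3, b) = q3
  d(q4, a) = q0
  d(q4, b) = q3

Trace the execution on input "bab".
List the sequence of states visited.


Input: bab
d(q0, b) = q1
d(q1, a) = q1
d(q1, b) = q2


q0 -> q1 -> q1 -> q2


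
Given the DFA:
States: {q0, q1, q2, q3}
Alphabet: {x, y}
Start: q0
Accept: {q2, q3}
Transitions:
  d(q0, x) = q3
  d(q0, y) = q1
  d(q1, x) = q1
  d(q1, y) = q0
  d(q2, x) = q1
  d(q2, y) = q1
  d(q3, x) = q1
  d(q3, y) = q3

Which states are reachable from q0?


BFS from q0:
  layer 0: {q0}
  layer 1: {q1, q3}

{q0, q1, q3}


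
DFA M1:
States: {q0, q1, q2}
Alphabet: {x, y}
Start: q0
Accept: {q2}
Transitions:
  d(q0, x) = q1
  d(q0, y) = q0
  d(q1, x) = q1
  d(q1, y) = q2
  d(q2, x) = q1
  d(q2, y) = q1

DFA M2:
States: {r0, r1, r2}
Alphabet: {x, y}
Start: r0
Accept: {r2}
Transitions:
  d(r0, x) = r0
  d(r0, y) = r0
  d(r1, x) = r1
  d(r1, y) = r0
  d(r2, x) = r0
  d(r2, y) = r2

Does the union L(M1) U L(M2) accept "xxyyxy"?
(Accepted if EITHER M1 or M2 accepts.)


M1: final=q2 accepted=True
M2: final=r0 accepted=False

Yes, union accepts


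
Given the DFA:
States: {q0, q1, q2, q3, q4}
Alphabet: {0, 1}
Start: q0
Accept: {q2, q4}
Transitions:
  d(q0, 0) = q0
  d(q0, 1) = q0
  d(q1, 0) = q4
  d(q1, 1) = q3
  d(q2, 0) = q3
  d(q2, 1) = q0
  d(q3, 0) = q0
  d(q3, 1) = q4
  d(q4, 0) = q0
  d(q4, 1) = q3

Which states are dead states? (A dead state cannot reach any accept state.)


Forward reachability from each state:
  q0 -> reaches {q0}, no accept state (dead)
  q1 -> reaches accept state q4 (live)
  q2 -> reaches accept state q2 (live)
  q3 -> reaches accept state q4 (live)
  q4 -> reaches accept state q4 (live)

{q0}


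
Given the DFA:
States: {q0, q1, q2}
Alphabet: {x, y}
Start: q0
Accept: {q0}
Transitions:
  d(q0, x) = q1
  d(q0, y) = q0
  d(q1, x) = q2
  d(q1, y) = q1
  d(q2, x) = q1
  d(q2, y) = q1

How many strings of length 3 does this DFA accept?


Enumerating all length-3 strings:
  "xxx" -> q1 [reject]
  "xxy" -> q1 [reject]
  "xyx" -> q2 [reject]
  "xyy" -> q1 [reject]
  "yxx" -> q2 [reject]
  "yxy" -> q1 [reject]
  "yyx" -> q1 [reject]
  "yyy" -> q0 [accept]

1 out of 8


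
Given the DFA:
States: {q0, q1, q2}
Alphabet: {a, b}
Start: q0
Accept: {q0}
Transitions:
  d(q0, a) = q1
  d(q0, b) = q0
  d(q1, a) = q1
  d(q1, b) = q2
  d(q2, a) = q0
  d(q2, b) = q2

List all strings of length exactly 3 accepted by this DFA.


All strings of length 3: 8 total
Accepted: 2

"aba", "bbb"


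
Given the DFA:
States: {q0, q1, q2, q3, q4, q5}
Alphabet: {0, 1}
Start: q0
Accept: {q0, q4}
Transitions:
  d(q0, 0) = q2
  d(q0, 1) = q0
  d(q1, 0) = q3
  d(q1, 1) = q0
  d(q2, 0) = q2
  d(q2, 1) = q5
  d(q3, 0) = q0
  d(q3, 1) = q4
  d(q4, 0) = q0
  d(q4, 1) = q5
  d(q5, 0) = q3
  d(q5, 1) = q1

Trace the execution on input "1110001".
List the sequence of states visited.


Input: 1110001
d(q0, 1) = q0
d(q0, 1) = q0
d(q0, 1) = q0
d(q0, 0) = q2
d(q2, 0) = q2
d(q2, 0) = q2
d(q2, 1) = q5


q0 -> q0 -> q0 -> q0 -> q2 -> q2 -> q2 -> q5


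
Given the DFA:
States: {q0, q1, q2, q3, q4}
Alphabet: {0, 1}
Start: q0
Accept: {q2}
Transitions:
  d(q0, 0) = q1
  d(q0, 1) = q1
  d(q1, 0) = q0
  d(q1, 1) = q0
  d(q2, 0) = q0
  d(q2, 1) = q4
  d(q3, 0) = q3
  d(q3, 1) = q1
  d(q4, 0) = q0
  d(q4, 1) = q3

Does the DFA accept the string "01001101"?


Trace: q0 -> q1 -> q0 -> q1 -> q0 -> q1 -> q0 -> q1 -> q0
Final state: q0
Accept states: {q2}

No, rejected (final state q0 is not an accept state)


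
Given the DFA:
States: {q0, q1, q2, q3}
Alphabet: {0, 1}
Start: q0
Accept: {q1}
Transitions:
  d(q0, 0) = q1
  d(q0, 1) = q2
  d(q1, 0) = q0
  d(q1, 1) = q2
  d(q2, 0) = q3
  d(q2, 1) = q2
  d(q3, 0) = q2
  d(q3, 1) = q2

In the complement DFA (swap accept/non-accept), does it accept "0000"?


Trace: q0 -> q1 -> q0 -> q1 -> q0
Final: q0
Original accept: {q1}
Complement: q0 is not in original accept

Yes, complement accepts (original rejects)


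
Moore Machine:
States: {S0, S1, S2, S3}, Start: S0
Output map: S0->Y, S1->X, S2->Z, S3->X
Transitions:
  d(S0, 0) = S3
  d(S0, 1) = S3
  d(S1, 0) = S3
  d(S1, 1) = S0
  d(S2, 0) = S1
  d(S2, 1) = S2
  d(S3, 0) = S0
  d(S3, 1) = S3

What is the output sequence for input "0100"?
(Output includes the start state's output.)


Start: S0 (output Y)
  --0--> S3 (output X)
  --1--> S3 (output X)
  --0--> S0 (output Y)
  --0--> S3 (output X)

"YXXYX"


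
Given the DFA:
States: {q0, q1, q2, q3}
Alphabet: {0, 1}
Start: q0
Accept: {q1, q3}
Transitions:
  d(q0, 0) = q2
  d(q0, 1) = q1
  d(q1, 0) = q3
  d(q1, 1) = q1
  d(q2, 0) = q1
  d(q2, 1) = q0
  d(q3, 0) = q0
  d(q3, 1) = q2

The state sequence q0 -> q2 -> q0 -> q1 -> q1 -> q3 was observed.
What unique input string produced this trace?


Trace back each transition to find the symbol:
  q0 --[0]--> q2
  q2 --[1]--> q0
  q0 --[1]--> q1
  q1 --[1]--> q1
  q1 --[0]--> q3

"01110"


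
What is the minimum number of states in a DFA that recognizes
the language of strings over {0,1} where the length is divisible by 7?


States track (length) mod 7.
Need 7 states: one per remainder 0..6; accept = remainder 0.

7


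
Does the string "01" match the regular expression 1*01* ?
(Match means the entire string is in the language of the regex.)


|string| = 2; first = '0'; last = '1'

Yes, "01" matches 1*01*


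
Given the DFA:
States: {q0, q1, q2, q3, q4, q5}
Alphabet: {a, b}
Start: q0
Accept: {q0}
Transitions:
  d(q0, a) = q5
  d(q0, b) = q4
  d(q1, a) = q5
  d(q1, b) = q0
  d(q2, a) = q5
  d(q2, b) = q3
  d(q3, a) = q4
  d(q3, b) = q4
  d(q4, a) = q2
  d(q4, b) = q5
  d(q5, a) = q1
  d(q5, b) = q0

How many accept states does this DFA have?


Accept states listed: {q0}
Counting: q0(1)

1


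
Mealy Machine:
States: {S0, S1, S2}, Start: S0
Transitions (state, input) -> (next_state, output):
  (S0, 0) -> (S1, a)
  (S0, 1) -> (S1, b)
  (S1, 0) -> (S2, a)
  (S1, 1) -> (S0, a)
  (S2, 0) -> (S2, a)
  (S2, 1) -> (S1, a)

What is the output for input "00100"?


Step-by-step:
  (S0, 0) -> (S1, a)
  (S1, 0) -> (S2, a)
  (S2, 1) -> (S1, a)
  (S1, 0) -> (S2, a)
  (S2, 0) -> (S2, a)

"aaaaa"


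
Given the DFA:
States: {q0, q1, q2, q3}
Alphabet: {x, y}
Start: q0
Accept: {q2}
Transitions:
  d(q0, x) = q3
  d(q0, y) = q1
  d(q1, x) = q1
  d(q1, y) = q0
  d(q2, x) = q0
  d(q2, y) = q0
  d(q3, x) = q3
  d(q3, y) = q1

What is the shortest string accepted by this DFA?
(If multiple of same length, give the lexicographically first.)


BFS by string length (lex-first path to each state shown):
  len 0: q0<-""
  len 1: q1<-"y", q3<-"x"
  len 2: q0<-"yy", q1<-"xy", q3<-"xx"
  len 3: q0<-"xyy", q1<-"xxy", q3<-"xxx"
  len 4: q0<-"xxyy", q1<-"xxxy", q3<-"xxxx"
  len 5: q0<-"xxxyy", q1<-"xxxxy", q3<-"xxxxx"
  len 6: q0<-"xxxxyy", q1<-"xxxxxy", q3<-"xxxxxx"
  len 7: q0<-"xxxxxyy", q1<-"xxxxxxy", q3<-"xxxxxxx"
  len 8: q0<-"xxxxxxyy", q1<-"xxxxxxxy", q3<-"xxxxxxxx"

No string accepted (empty language)


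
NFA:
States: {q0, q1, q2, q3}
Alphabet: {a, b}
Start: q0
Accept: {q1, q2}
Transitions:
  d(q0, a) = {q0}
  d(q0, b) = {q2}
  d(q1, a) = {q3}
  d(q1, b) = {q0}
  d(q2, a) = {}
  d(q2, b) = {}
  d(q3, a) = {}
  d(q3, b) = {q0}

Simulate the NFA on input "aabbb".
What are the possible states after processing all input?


Start: {q0}
  --a--> {q0}
  --a--> {q0}
  --b--> {q2}
  --b--> {}
  --b--> {}

{} (empty set, no valid transitions)


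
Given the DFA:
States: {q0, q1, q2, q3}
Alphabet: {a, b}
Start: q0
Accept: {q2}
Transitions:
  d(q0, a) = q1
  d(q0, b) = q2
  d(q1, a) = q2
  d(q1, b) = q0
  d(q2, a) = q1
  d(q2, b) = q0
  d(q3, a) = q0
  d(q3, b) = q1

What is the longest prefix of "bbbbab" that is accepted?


Run the DFA, marking each prefix where the state is accepting:
  "" -> q0 [reject]
  "b" -> q2 [accept]
  "bb" -> q0 [reject]
  "bbb" -> q2 [accept]
  "bbbb" -> q0 [reject]
  "bbbba" -> q1 [reject]
  "bbbbab" -> q0 [reject]

"bbb"


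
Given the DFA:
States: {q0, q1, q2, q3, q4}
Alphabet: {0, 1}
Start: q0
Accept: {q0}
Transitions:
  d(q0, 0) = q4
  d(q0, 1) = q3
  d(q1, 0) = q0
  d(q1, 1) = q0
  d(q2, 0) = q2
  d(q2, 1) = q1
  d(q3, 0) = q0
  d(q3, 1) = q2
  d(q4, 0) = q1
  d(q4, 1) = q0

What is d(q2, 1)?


Looking up transition d(q2, 1)

q1
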